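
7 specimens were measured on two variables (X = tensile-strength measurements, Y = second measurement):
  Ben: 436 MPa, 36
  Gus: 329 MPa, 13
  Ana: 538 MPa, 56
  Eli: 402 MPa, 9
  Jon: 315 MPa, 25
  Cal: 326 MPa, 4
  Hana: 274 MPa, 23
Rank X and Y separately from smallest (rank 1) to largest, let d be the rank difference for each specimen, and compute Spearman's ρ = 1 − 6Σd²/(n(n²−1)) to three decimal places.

Ranks of variable 1: 6, 4, 7, 5, 2, 3, 1
Ranks of variable 2: 6, 3, 7, 2, 5, 1, 4
d = r₁ − r₂: 0, 1, 0, 3, -3, 2, -3
d²: 0, 1, 0, 9, 9, 4, 9; Σd² = 32
ρ = 1 − 6·32/(7·48) = 1 − 192/336 = 0.429

0.429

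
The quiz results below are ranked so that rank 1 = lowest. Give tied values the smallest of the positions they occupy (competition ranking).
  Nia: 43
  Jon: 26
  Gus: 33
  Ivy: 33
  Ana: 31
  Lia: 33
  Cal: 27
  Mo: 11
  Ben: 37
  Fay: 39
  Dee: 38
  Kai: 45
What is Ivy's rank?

Sorted (ascending): 11, 26, 27, 31, 33, 33, 33, 37, 38, 39, 43, 45
The 3 values of 33 occupy positions 5–7 → each gets rank 5.
Ivy has value 33 → rank 5.

5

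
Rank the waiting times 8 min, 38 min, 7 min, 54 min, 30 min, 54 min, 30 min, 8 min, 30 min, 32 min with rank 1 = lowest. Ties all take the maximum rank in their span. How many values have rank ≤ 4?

3

Sorted (ascending): 7, 8, 8, 30, 30, 30, 32, 38, 54, 54
The 2 values of 8 occupy positions 2–3 → each gets rank 3.
The 3 values of 30 occupy positions 4–6 → each gets rank 6.
The 2 values of 54 occupy positions 9–10 → each gets rank 10.
Ranks ≤ 4: {1, 3, 3} → 3 values.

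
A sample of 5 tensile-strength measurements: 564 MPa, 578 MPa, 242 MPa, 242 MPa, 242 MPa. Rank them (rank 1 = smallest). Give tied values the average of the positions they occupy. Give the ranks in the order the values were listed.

4, 5, 2, 2, 2

Sorted (ascending): 242, 242, 242, 564, 578
The 3 values of 242 occupy positions 1–3 → average rank 2.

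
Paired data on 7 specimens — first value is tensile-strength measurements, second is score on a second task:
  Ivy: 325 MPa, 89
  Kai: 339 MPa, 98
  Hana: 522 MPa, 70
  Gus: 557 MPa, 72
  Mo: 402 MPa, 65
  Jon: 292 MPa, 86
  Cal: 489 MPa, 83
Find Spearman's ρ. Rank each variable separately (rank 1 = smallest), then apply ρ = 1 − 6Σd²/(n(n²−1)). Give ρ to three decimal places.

Ranks of variable 1: 2, 3, 6, 7, 4, 1, 5
Ranks of variable 2: 6, 7, 2, 3, 1, 5, 4
d = r₁ − r₂: -4, -4, 4, 4, 3, -4, 1
d²: 16, 16, 16, 16, 9, 16, 1; Σd² = 90
ρ = 1 − 6·90/(7·48) = 1 − 540/336 = -0.607

-0.607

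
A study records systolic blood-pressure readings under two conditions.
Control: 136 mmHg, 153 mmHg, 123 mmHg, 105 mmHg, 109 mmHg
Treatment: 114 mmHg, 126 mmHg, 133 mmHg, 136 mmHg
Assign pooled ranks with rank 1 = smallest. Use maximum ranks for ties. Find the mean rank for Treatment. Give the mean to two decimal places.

5.50

Sorted (ascending): 105, 109, 114, 123, 126, 133, 136, 136, 153
The 2 values of 136 occupy positions 7–8 → each gets rank 8.
Treatment values → pooled ranks: 114→3, 126→5, 133→6, 136→8
Mean rank = (3 + 5 + 6 + 8) / 4 = 5.50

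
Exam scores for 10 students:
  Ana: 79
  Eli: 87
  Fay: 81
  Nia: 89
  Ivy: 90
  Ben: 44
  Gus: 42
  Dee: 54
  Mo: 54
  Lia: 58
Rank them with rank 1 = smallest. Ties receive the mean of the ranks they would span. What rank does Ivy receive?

10

Sorted (ascending): 42, 44, 54, 54, 58, 79, 81, 87, 89, 90
The 2 values of 54 occupy positions 3–4 → average rank (3+4)/2 = 3.5.
Ivy has value 90 → rank 10.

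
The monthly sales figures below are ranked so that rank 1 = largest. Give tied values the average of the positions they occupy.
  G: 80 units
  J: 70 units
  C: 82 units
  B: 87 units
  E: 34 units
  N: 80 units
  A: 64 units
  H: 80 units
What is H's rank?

4

Sorted (descending): 87, 82, 80, 80, 80, 70, 64, 34
The 3 values of 80 occupy positions 3–5 → average rank 4.
H has value 80 units → rank 4.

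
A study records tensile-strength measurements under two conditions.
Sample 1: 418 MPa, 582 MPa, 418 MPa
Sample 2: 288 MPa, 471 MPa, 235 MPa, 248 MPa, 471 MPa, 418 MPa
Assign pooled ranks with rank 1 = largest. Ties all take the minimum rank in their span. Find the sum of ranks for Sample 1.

9

Sorted (descending): 582, 471, 471, 418, 418, 418, 288, 248, 235
The 2 values of 471 occupy positions 2–3 → each gets rank 2.
The 3 values of 418 occupy positions 4–6 → each gets rank 4.
Sample 1 values → pooled ranks: 418→4, 582→1, 418→4
Rank sum = 4 + 1 + 4 = 9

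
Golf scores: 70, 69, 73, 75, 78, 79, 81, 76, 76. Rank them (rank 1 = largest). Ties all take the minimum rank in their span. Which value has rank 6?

Sorted (descending): 81, 79, 78, 76, 76, 75, 73, 70, 69
The 2 values of 76 occupy positions 4–5 → each gets rank 4.
Rank 6 → value 75.

75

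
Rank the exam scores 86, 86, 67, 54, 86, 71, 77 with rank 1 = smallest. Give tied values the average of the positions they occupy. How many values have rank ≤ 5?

Sorted (ascending): 54, 67, 71, 77, 86, 86, 86
The 3 values of 86 occupy positions 5–7 → average rank 6.
Ranks ≤ 5: {1, 2, 3, 4} → 4 values.

4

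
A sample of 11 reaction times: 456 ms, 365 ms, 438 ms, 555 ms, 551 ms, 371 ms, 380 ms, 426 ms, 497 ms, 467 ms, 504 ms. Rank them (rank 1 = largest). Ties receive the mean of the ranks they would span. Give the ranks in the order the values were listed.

Sorted (descending): 555, 551, 504, 497, 467, 456, 438, 426, 380, 371, 365
No ties — each value takes its position as its rank.

6, 11, 7, 1, 2, 10, 9, 8, 4, 5, 3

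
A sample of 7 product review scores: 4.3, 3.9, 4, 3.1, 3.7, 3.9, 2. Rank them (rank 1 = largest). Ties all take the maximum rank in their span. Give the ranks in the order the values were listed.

1, 4, 2, 6, 5, 4, 7

Sorted (descending): 4.3, 4, 3.9, 3.9, 3.7, 3.1, 2
The 2 values of 3.9 occupy positions 3–4 → each gets rank 4.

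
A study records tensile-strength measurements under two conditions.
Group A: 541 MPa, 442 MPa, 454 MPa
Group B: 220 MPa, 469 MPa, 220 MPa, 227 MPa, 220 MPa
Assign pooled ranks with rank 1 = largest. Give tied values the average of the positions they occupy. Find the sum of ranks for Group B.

28

Sorted (descending): 541, 469, 454, 442, 227, 220, 220, 220
The 3 values of 220 occupy positions 6–8 → average rank 7.
Group B values → pooled ranks: 220→7, 469→2, 220→7, 227→5, 220→7
Rank sum = 7 + 2 + 7 + 5 + 7 = 28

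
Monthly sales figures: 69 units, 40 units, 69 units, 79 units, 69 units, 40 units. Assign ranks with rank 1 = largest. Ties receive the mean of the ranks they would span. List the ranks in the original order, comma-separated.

3, 5.5, 3, 1, 3, 5.5

Sorted (descending): 79, 69, 69, 69, 40, 40
The 3 values of 69 occupy positions 2–4 → average rank 3.
The 2 values of 40 occupy positions 5–6 → average rank (5+6)/2 = 5.5.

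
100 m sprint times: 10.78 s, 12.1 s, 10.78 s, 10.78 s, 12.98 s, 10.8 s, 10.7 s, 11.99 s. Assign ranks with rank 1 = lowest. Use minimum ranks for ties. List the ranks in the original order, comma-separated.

2, 7, 2, 2, 8, 5, 1, 6

Sorted (ascending): 10.7, 10.78, 10.78, 10.78, 10.8, 11.99, 12.1, 12.98
The 3 values of 10.78 occupy positions 2–4 → each gets rank 2.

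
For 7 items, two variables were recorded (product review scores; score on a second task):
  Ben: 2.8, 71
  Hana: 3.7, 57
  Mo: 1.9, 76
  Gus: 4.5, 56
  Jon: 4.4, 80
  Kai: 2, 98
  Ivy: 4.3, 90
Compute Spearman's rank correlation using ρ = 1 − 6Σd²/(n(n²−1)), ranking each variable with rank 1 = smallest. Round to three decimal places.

-0.357

Ranks of variable 1: 3, 4, 1, 7, 6, 2, 5
Ranks of variable 2: 3, 2, 4, 1, 5, 7, 6
d = r₁ − r₂: 0, 2, -3, 6, 1, -5, -1
d²: 0, 4, 9, 36, 1, 25, 1; Σd² = 76
ρ = 1 − 6·76/(7·48) = 1 − 456/336 = -0.357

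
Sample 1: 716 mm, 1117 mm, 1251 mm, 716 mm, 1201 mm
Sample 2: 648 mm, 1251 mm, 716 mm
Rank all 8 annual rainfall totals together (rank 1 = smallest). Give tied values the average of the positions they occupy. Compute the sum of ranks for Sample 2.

Sorted (ascending): 648, 716, 716, 716, 1117, 1201, 1251, 1251
The 3 values of 716 occupy positions 2–4 → average rank 3.
The 2 values of 1251 occupy positions 7–8 → average rank (7+8)/2 = 7.5.
Sample 2 values → pooled ranks: 648→1, 1251→7.5, 716→3
Rank sum = 1 + 7.5 + 3 = 11.5

11.5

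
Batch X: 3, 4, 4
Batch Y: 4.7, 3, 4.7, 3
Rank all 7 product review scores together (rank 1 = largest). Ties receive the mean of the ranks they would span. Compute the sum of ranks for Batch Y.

15

Sorted (descending): 4.7, 4.7, 4, 4, 3, 3, 3
The 2 values of 4.7 occupy positions 1–2 → average rank (1+2)/2 = 1.5.
The 2 values of 4 occupy positions 3–4 → average rank (3+4)/2 = 3.5.
The 3 values of 3 occupy positions 5–7 → average rank 6.
Batch Y values → pooled ranks: 4.7→1.5, 3→6, 4.7→1.5, 3→6
Rank sum = 1.5 + 6 + 1.5 + 6 = 15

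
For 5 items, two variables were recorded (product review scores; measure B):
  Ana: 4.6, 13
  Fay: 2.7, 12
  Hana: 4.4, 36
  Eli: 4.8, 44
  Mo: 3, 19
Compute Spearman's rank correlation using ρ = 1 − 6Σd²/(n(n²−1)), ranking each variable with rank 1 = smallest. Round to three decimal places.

Ranks of variable 1: 4, 1, 3, 5, 2
Ranks of variable 2: 2, 1, 4, 5, 3
d = r₁ − r₂: 2, 0, -1, 0, -1
d²: 4, 0, 1, 0, 1; Σd² = 6
ρ = 1 − 6·6/(5·24) = 1 − 36/120 = 0.700

0.700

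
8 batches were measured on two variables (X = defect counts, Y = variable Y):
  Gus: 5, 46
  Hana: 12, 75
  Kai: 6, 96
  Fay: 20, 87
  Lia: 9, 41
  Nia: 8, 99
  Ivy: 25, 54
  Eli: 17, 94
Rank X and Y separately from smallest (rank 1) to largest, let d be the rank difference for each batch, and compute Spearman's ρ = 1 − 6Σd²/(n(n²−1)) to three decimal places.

Ranks of variable 1: 1, 5, 2, 7, 4, 3, 8, 6
Ranks of variable 2: 2, 4, 7, 5, 1, 8, 3, 6
d = r₁ − r₂: -1, 1, -5, 2, 3, -5, 5, 0
d²: 1, 1, 25, 4, 9, 25, 25, 0; Σd² = 90
ρ = 1 − 6·90/(8·63) = 1 − 540/504 = -0.071

-0.071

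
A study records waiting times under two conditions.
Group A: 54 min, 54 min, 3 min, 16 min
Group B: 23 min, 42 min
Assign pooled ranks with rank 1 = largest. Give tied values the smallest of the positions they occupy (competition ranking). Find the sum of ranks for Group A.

13

Sorted (descending): 54, 54, 42, 23, 16, 3
The 2 values of 54 occupy positions 1–2 → each gets rank 1.
Group A values → pooled ranks: 54→1, 54→1, 3→6, 16→5
Rank sum = 1 + 1 + 6 + 5 = 13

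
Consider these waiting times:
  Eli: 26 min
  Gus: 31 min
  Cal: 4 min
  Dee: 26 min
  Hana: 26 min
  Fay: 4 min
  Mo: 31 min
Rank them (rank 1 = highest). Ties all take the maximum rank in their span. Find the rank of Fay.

7

Sorted (descending): 31, 31, 26, 26, 26, 4, 4
The 2 values of 31 occupy positions 1–2 → each gets rank 2.
The 3 values of 26 occupy positions 3–5 → each gets rank 5.
The 2 values of 4 occupy positions 6–7 → each gets rank 7.
Fay has value 4 min → rank 7.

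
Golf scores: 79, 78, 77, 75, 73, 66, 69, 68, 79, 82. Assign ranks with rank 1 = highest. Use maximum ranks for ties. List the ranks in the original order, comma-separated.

3, 4, 5, 6, 7, 10, 8, 9, 3, 1

Sorted (descending): 82, 79, 79, 78, 77, 75, 73, 69, 68, 66
The 2 values of 79 occupy positions 2–3 → each gets rank 3.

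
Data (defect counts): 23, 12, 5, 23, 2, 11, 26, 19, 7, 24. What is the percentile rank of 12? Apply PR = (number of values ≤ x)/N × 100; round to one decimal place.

N = 10.
Strictly below 12: 4. Equal to 12: 1.
PR = 5/10 × 100 = 50.0

50.0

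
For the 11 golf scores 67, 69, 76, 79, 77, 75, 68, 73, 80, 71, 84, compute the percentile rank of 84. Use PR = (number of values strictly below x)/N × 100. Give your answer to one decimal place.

90.9

N = 11.
Strictly below 84: 10. Equal to 84: 1.
PR = 10/11 × 100 = 90.9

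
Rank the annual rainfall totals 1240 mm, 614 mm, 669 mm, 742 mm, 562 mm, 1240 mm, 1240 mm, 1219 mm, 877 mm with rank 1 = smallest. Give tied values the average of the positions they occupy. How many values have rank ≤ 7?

6

Sorted (ascending): 562, 614, 669, 742, 877, 1219, 1240, 1240, 1240
The 3 values of 1240 occupy positions 7–9 → average rank 8.
Ranks ≤ 7: {1, 2, 3, 4, 5, 6} → 6 values.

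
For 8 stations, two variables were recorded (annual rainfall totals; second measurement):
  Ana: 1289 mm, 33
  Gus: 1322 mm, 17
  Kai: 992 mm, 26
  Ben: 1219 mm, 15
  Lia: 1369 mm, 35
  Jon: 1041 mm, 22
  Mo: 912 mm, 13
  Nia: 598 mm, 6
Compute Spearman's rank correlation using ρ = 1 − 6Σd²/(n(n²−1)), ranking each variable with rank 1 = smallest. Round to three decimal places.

Ranks of variable 1: 6, 7, 3, 5, 8, 4, 2, 1
Ranks of variable 2: 7, 4, 6, 3, 8, 5, 2, 1
d = r₁ − r₂: -1, 3, -3, 2, 0, -1, 0, 0
d²: 1, 9, 9, 4, 0, 1, 0, 0; Σd² = 24
ρ = 1 − 6·24/(8·63) = 1 − 144/504 = 0.714

0.714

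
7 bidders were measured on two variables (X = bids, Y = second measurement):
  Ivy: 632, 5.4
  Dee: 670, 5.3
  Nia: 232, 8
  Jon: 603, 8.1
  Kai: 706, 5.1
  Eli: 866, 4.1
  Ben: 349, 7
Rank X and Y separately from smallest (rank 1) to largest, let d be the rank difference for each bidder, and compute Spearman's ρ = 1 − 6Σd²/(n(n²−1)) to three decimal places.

-0.893

Ranks of variable 1: 4, 5, 1, 3, 6, 7, 2
Ranks of variable 2: 4, 3, 6, 7, 2, 1, 5
d = r₁ − r₂: 0, 2, -5, -4, 4, 6, -3
d²: 0, 4, 25, 16, 16, 36, 9; Σd² = 106
ρ = 1 − 6·106/(7·48) = 1 − 636/336 = -0.893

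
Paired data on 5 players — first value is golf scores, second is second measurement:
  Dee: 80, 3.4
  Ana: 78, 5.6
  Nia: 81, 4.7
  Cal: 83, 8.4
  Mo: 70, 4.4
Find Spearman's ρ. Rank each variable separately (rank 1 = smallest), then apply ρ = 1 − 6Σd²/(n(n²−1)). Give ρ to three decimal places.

Ranks of variable 1: 3, 2, 4, 5, 1
Ranks of variable 2: 1, 4, 3, 5, 2
d = r₁ − r₂: 2, -2, 1, 0, -1
d²: 4, 4, 1, 0, 1; Σd² = 10
ρ = 1 − 6·10/(5·24) = 1 − 60/120 = 0.500

0.500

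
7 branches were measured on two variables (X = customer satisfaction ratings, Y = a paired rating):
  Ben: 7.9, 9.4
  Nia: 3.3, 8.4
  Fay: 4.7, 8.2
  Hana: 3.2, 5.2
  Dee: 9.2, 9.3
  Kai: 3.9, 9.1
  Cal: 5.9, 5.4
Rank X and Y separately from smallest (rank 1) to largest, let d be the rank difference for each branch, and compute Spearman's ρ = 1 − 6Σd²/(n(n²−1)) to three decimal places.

Ranks of variable 1: 6, 2, 4, 1, 7, 3, 5
Ranks of variable 2: 7, 4, 3, 1, 6, 5, 2
d = r₁ − r₂: -1, -2, 1, 0, 1, -2, 3
d²: 1, 4, 1, 0, 1, 4, 9; Σd² = 20
ρ = 1 − 6·20/(7·48) = 1 − 120/336 = 0.643

0.643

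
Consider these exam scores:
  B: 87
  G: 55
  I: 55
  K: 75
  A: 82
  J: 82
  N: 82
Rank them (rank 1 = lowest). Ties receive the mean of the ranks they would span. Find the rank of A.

Sorted (ascending): 55, 55, 75, 82, 82, 82, 87
The 2 values of 55 occupy positions 1–2 → average rank (1+2)/2 = 1.5.
The 3 values of 82 occupy positions 4–6 → average rank 5.
A has value 82 → rank 5.

5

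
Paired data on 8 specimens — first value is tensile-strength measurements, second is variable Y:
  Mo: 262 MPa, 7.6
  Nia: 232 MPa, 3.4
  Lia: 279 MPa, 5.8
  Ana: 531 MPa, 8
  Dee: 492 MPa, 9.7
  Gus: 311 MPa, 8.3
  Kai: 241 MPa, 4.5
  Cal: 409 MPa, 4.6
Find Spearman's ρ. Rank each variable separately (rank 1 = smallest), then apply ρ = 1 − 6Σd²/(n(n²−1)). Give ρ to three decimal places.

Ranks of variable 1: 3, 1, 4, 8, 7, 5, 2, 6
Ranks of variable 2: 5, 1, 4, 6, 8, 7, 2, 3
d = r₁ − r₂: -2, 0, 0, 2, -1, -2, 0, 3
d²: 4, 0, 0, 4, 1, 4, 0, 9; Σd² = 22
ρ = 1 − 6·22/(8·63) = 1 − 132/504 = 0.738

0.738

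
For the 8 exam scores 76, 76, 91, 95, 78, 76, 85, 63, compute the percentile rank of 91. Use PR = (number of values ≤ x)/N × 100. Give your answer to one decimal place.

87.5

N = 8.
Strictly below 91: 6. Equal to 91: 1.
PR = 7/8 × 100 = 87.5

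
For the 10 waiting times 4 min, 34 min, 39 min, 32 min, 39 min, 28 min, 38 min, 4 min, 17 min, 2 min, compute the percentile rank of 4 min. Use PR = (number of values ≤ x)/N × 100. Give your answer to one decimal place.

30.0

N = 10.
Strictly below 4: 1. Equal to 4: 2.
PR = 3/10 × 100 = 30.0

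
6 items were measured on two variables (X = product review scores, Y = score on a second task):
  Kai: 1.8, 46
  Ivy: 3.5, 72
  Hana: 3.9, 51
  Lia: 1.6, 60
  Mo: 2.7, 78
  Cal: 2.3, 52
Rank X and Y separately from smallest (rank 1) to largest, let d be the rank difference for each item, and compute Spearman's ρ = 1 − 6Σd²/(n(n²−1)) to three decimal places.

Ranks of variable 1: 2, 5, 6, 1, 4, 3
Ranks of variable 2: 1, 5, 2, 4, 6, 3
d = r₁ − r₂: 1, 0, 4, -3, -2, 0
d²: 1, 0, 16, 9, 4, 0; Σd² = 30
ρ = 1 − 6·30/(6·35) = 1 − 180/210 = 0.143

0.143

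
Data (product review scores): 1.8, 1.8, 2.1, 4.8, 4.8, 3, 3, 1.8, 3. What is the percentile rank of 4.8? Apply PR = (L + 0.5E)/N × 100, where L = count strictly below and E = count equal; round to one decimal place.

N = 9.
Strictly below 4.8: 7. Equal to 4.8: 2.
PR = (7 + 0.5·2)/9 × 100 = 88.9

88.9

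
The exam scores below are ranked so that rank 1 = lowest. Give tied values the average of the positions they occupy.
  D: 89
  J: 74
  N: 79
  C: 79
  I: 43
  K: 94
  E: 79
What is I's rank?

1

Sorted (ascending): 43, 74, 79, 79, 79, 89, 94
The 3 values of 79 occupy positions 3–5 → average rank 4.
I has value 43 → rank 1.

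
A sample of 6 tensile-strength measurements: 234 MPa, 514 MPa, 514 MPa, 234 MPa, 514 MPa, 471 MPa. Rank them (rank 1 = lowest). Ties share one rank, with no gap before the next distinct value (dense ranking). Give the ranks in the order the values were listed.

1, 3, 3, 1, 3, 2

Sorted (ascending): 234, 234, 471, 514, 514, 514
The 2 values of 234 share dense rank 1.
The 3 values of 514 share dense rank 3.
Remaining distinct values take the next consecutive integers.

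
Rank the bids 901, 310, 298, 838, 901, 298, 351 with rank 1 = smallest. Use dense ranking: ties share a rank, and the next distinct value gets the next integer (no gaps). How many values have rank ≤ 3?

Sorted (ascending): 298, 298, 310, 351, 838, 901, 901
The 2 values of 298 share dense rank 1.
The 2 values of 901 share dense rank 5.
Remaining distinct values take the next consecutive integers.
Ranks ≤ 3: {1, 1, 2, 3} → 4 values.

4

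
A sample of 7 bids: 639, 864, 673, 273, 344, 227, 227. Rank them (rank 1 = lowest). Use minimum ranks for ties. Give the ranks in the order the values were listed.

5, 7, 6, 3, 4, 1, 1

Sorted (ascending): 227, 227, 273, 344, 639, 673, 864
The 2 values of 227 occupy positions 1–2 → each gets rank 1.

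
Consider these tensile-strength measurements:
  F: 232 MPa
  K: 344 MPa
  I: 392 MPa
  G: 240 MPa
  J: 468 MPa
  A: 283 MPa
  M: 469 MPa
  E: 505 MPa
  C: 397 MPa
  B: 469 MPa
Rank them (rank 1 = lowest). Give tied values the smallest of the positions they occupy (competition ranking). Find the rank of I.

5

Sorted (ascending): 232, 240, 283, 344, 392, 397, 468, 469, 469, 505
The 2 values of 469 occupy positions 8–9 → each gets rank 8.
I has value 392 MPa → rank 5.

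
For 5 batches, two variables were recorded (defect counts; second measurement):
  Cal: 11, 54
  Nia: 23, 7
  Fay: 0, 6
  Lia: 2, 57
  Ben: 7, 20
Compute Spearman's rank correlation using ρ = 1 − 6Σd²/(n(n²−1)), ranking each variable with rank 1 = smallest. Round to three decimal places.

Ranks of variable 1: 4, 5, 1, 2, 3
Ranks of variable 2: 4, 2, 1, 5, 3
d = r₁ − r₂: 0, 3, 0, -3, 0
d²: 0, 9, 0, 9, 0; Σd² = 18
ρ = 1 − 6·18/(5·24) = 1 − 108/120 = 0.100

0.100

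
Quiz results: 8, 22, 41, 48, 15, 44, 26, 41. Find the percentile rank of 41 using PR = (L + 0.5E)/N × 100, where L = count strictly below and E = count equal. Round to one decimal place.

62.5

N = 8.
Strictly below 41: 4. Equal to 41: 2.
PR = (4 + 0.5·2)/8 × 100 = 62.5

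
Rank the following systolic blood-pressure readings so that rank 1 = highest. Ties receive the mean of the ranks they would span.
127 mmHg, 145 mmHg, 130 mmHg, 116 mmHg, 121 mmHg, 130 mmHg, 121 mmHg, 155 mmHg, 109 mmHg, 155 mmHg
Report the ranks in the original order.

6, 3, 4.5, 9, 7.5, 4.5, 7.5, 1.5, 10, 1.5

Sorted (descending): 155, 155, 145, 130, 130, 127, 121, 121, 116, 109
The 2 values of 155 occupy positions 1–2 → average rank (1+2)/2 = 1.5.
The 2 values of 130 occupy positions 4–5 → average rank (4+5)/2 = 4.5.
The 2 values of 121 occupy positions 7–8 → average rank (7+8)/2 = 7.5.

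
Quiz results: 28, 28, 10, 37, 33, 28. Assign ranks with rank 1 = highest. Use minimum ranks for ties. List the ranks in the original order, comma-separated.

Sorted (descending): 37, 33, 28, 28, 28, 10
The 3 values of 28 occupy positions 3–5 → each gets rank 3.

3, 3, 6, 1, 2, 3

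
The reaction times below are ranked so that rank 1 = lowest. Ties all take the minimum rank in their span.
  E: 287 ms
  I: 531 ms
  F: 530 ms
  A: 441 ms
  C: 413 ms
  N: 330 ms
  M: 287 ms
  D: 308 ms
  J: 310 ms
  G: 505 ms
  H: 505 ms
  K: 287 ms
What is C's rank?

Sorted (ascending): 287, 287, 287, 308, 310, 330, 413, 441, 505, 505, 530, 531
The 3 values of 287 occupy positions 1–3 → each gets rank 1.
The 2 values of 505 occupy positions 9–10 → each gets rank 9.
C has value 413 ms → rank 7.

7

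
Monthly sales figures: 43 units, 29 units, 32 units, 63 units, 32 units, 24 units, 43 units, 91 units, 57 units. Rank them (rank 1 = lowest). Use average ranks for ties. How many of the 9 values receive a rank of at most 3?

Sorted (ascending): 24, 29, 32, 32, 43, 43, 57, 63, 91
The 2 values of 32 occupy positions 3–4 → average rank (3+4)/2 = 3.5.
The 2 values of 43 occupy positions 5–6 → average rank (5+6)/2 = 5.5.
Ranks ≤ 3: {1, 2} → 2 values.

2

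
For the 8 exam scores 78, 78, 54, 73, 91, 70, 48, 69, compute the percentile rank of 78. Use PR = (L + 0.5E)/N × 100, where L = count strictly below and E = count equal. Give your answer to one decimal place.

75.0

N = 8.
Strictly below 78: 5. Equal to 78: 2.
PR = (5 + 0.5·2)/8 × 100 = 75.0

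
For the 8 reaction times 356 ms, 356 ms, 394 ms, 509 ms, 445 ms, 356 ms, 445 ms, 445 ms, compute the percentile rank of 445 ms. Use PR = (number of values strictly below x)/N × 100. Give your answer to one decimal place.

N = 8.
Strictly below 445: 4. Equal to 445: 3.
PR = 4/8 × 100 = 50.0

50.0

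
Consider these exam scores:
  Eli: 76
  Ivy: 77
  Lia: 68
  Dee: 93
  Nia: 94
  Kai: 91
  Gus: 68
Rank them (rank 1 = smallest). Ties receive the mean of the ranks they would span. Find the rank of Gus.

1.5

Sorted (ascending): 68, 68, 76, 77, 91, 93, 94
The 2 values of 68 occupy positions 1–2 → average rank (1+2)/2 = 1.5.
Gus has value 68 → rank 1.5.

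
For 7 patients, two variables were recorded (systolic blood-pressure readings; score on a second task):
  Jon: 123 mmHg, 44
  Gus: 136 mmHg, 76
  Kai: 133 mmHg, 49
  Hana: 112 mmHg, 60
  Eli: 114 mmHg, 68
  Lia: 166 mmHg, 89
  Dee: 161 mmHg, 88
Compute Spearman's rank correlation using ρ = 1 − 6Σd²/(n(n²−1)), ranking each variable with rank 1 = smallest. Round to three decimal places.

0.714

Ranks of variable 1: 3, 5, 4, 1, 2, 7, 6
Ranks of variable 2: 1, 5, 2, 3, 4, 7, 6
d = r₁ − r₂: 2, 0, 2, -2, -2, 0, 0
d²: 4, 0, 4, 4, 4, 0, 0; Σd² = 16
ρ = 1 − 6·16/(7·48) = 1 − 96/336 = 0.714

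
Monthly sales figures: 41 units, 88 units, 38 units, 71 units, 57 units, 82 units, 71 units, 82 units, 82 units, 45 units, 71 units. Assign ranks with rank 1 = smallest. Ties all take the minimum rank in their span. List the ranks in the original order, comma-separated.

Sorted (ascending): 38, 41, 45, 57, 71, 71, 71, 82, 82, 82, 88
The 3 values of 71 occupy positions 5–7 → each gets rank 5.
The 3 values of 82 occupy positions 8–10 → each gets rank 8.

2, 11, 1, 5, 4, 8, 5, 8, 8, 3, 5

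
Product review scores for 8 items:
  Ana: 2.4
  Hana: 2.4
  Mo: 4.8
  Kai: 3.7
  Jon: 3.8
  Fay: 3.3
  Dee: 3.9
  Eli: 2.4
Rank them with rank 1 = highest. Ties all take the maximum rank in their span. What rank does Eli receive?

Sorted (descending): 4.8, 3.9, 3.8, 3.7, 3.3, 2.4, 2.4, 2.4
The 3 values of 2.4 occupy positions 6–8 → each gets rank 8.
Eli has value 2.4 → rank 8.

8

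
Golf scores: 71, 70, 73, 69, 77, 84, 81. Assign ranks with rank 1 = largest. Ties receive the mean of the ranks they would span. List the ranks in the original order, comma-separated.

Sorted (descending): 84, 81, 77, 73, 71, 70, 69
No ties — each value takes its position as its rank.

5, 6, 4, 7, 3, 1, 2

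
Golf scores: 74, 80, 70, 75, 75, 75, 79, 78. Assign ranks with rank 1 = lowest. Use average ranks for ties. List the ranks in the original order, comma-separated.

Sorted (ascending): 70, 74, 75, 75, 75, 78, 79, 80
The 3 values of 75 occupy positions 3–5 → average rank 4.

2, 8, 1, 4, 4, 4, 7, 6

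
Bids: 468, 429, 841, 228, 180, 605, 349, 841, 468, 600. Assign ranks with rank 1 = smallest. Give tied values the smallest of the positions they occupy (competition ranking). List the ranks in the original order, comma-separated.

Sorted (ascending): 180, 228, 349, 429, 468, 468, 600, 605, 841, 841
The 2 values of 468 occupy positions 5–6 → each gets rank 5.
The 2 values of 841 occupy positions 9–10 → each gets rank 9.

5, 4, 9, 2, 1, 8, 3, 9, 5, 7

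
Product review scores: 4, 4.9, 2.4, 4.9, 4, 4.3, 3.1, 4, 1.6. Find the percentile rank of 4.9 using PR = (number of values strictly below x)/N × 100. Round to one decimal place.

N = 9.
Strictly below 4.9: 7. Equal to 4.9: 2.
PR = 7/9 × 100 = 77.8

77.8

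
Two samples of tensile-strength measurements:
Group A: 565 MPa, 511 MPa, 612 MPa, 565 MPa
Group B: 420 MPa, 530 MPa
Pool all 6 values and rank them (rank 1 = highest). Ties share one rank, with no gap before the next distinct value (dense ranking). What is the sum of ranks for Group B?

8

Sorted (descending): 612, 565, 565, 530, 511, 420
The 2 values of 565 share dense rank 2.
Remaining distinct values take the next consecutive integers.
Group B values → pooled ranks: 420→5, 530→3
Rank sum = 5 + 3 = 8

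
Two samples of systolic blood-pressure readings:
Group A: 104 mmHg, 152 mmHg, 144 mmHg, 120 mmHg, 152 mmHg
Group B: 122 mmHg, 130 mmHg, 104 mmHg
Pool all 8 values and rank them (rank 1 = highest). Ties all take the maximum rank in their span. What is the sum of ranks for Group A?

21

Sorted (descending): 152, 152, 144, 130, 122, 120, 104, 104
The 2 values of 152 occupy positions 1–2 → each gets rank 2.
The 2 values of 104 occupy positions 7–8 → each gets rank 8.
Group A values → pooled ranks: 104→8, 152→2, 144→3, 120→6, 152→2
Rank sum = 8 + 2 + 3 + 6 + 2 = 21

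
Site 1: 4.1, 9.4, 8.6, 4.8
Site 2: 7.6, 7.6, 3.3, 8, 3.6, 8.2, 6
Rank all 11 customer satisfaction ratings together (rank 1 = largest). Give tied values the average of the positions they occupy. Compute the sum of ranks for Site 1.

20

Sorted (descending): 9.4, 8.6, 8.2, 8, 7.6, 7.6, 6, 4.8, 4.1, 3.6, 3.3
The 2 values of 7.6 occupy positions 5–6 → average rank (5+6)/2 = 5.5.
Site 1 values → pooled ranks: 4.1→9, 9.4→1, 8.6→2, 4.8→8
Rank sum = 9 + 1 + 2 + 8 = 20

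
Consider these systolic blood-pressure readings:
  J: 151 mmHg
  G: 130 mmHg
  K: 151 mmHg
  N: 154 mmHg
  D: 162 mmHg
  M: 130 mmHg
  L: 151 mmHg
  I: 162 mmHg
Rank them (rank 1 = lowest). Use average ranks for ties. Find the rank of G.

1.5

Sorted (ascending): 130, 130, 151, 151, 151, 154, 162, 162
The 2 values of 130 occupy positions 1–2 → average rank (1+2)/2 = 1.5.
The 3 values of 151 occupy positions 3–5 → average rank 4.
The 2 values of 162 occupy positions 7–8 → average rank (7+8)/2 = 7.5.
G has value 130 mmHg → rank 1.5.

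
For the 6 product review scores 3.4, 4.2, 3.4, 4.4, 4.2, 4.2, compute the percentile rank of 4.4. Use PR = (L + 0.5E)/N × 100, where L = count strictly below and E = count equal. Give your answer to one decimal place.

N = 6.
Strictly below 4.4: 5. Equal to 4.4: 1.
PR = (5 + 0.5·1)/6 × 100 = 91.7

91.7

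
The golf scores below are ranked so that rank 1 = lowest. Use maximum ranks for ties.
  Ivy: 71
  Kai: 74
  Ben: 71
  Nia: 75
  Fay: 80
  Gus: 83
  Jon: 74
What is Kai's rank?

Sorted (ascending): 71, 71, 74, 74, 75, 80, 83
The 2 values of 71 occupy positions 1–2 → each gets rank 2.
The 2 values of 74 occupy positions 3–4 → each gets rank 4.
Kai has value 74 → rank 4.

4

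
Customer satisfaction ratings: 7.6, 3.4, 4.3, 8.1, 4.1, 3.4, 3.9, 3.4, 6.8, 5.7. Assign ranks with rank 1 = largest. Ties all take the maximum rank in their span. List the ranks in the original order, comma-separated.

Sorted (descending): 8.1, 7.6, 6.8, 5.7, 4.3, 4.1, 3.9, 3.4, 3.4, 3.4
The 3 values of 3.4 occupy positions 8–10 → each gets rank 10.

2, 10, 5, 1, 6, 10, 7, 10, 3, 4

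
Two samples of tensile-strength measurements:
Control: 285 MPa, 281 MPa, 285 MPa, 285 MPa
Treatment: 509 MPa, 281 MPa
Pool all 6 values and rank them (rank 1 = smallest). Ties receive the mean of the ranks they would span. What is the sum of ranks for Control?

13.5

Sorted (ascending): 281, 281, 285, 285, 285, 509
The 2 values of 281 occupy positions 1–2 → average rank (1+2)/2 = 1.5.
The 3 values of 285 occupy positions 3–5 → average rank 4.
Control values → pooled ranks: 285→4, 281→1.5, 285→4, 285→4
Rank sum = 4 + 1.5 + 4 + 4 = 13.5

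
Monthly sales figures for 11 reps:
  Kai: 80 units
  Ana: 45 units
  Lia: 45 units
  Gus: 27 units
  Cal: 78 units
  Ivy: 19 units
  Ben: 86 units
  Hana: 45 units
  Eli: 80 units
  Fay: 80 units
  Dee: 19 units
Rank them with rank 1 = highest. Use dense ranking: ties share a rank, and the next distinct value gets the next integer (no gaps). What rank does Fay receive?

2

Sorted (descending): 86, 80, 80, 80, 78, 45, 45, 45, 27, 19, 19
The 3 values of 80 share dense rank 2.
The 3 values of 45 share dense rank 4.
The 2 values of 19 share dense rank 6.
Remaining distinct values take the next consecutive integers.
Fay has value 80 units → rank 2.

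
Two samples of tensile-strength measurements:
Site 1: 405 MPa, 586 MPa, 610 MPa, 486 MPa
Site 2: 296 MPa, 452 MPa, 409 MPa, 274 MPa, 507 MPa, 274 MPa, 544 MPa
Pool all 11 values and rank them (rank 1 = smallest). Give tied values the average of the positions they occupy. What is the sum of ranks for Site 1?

32

Sorted (ascending): 274, 274, 296, 405, 409, 452, 486, 507, 544, 586, 610
The 2 values of 274 occupy positions 1–2 → average rank (1+2)/2 = 1.5.
Site 1 values → pooled ranks: 405→4, 586→10, 610→11, 486→7
Rank sum = 4 + 10 + 11 + 7 = 32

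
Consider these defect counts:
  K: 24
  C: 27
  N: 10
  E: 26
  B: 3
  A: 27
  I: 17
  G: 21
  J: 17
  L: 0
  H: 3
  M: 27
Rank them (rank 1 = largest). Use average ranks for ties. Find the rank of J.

Sorted (descending): 27, 27, 27, 26, 24, 21, 17, 17, 10, 3, 3, 0
The 3 values of 27 occupy positions 1–3 → average rank 2.
The 2 values of 17 occupy positions 7–8 → average rank (7+8)/2 = 7.5.
The 2 values of 3 occupy positions 10–11 → average rank (10+11)/2 = 10.5.
J has value 17 → rank 7.5.

7.5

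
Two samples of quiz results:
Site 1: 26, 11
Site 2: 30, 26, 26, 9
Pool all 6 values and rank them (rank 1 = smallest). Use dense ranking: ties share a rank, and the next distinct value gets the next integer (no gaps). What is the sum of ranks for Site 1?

Sorted (ascending): 9, 11, 26, 26, 26, 30
The 3 values of 26 share dense rank 3.
Remaining distinct values take the next consecutive integers.
Site 1 values → pooled ranks: 26→3, 11→2
Rank sum = 3 + 2 = 5

5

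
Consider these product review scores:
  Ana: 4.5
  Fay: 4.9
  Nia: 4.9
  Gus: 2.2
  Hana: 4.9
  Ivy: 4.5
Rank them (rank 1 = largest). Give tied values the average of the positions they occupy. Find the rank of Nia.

Sorted (descending): 4.9, 4.9, 4.9, 4.5, 4.5, 2.2
The 3 values of 4.9 occupy positions 1–3 → average rank 2.
The 2 values of 4.5 occupy positions 4–5 → average rank (4+5)/2 = 4.5.
Nia has value 4.9 → rank 2.

2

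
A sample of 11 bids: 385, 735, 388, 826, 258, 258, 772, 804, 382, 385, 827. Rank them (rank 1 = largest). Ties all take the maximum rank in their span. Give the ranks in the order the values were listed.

Sorted (descending): 827, 826, 804, 772, 735, 388, 385, 385, 382, 258, 258
The 2 values of 385 occupy positions 7–8 → each gets rank 8.
The 2 values of 258 occupy positions 10–11 → each gets rank 11.

8, 5, 6, 2, 11, 11, 4, 3, 9, 8, 1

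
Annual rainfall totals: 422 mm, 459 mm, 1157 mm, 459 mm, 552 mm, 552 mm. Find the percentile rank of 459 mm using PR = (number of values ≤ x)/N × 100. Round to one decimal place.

50.0

N = 6.
Strictly below 459: 1. Equal to 459: 2.
PR = 3/6 × 100 = 50.0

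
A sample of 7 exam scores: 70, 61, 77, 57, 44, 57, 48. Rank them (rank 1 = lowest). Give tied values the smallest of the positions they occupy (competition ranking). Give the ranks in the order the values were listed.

6, 5, 7, 3, 1, 3, 2

Sorted (ascending): 44, 48, 57, 57, 61, 70, 77
The 2 values of 57 occupy positions 3–4 → each gets rank 3.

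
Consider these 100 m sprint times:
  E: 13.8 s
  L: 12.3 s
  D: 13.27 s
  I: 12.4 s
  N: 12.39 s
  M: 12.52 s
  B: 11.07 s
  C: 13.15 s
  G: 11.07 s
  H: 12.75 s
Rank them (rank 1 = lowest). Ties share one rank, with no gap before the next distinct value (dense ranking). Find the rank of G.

Sorted (ascending): 11.07, 11.07, 12.3, 12.39, 12.4, 12.52, 12.75, 13.15, 13.27, 13.8
The 2 values of 11.07 share dense rank 1.
Remaining distinct values take the next consecutive integers.
G has value 11.07 s → rank 1.

1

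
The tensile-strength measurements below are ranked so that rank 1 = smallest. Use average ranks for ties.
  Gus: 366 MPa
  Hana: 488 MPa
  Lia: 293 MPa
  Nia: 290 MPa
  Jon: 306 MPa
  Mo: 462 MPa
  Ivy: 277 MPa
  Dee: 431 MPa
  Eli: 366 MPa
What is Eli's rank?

Sorted (ascending): 277, 290, 293, 306, 366, 366, 431, 462, 488
The 2 values of 366 occupy positions 5–6 → average rank (5+6)/2 = 5.5.
Eli has value 366 MPa → rank 5.5.

5.5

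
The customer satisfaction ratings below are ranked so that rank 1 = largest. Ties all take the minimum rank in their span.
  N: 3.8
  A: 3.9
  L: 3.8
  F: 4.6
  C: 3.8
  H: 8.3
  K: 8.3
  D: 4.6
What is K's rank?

Sorted (descending): 8.3, 8.3, 4.6, 4.6, 3.9, 3.8, 3.8, 3.8
The 2 values of 8.3 occupy positions 1–2 → each gets rank 1.
The 2 values of 4.6 occupy positions 3–4 → each gets rank 3.
The 3 values of 3.8 occupy positions 6–8 → each gets rank 6.
K has value 8.3 → rank 1.

1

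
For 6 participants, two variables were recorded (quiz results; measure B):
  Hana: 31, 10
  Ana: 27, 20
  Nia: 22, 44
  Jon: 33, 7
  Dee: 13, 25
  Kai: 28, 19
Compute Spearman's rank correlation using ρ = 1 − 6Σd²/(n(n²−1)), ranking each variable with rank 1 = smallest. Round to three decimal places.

-0.943

Ranks of variable 1: 5, 3, 2, 6, 1, 4
Ranks of variable 2: 2, 4, 6, 1, 5, 3
d = r₁ − r₂: 3, -1, -4, 5, -4, 1
d²: 9, 1, 16, 25, 16, 1; Σd² = 68
ρ = 1 − 6·68/(6·35) = 1 − 408/210 = -0.943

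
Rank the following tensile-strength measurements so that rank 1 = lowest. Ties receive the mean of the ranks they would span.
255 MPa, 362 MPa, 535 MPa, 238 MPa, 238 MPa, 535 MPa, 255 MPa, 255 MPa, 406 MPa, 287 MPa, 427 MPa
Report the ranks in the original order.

Sorted (ascending): 238, 238, 255, 255, 255, 287, 362, 406, 427, 535, 535
The 2 values of 238 occupy positions 1–2 → average rank (1+2)/2 = 1.5.
The 3 values of 255 occupy positions 3–5 → average rank 4.
The 2 values of 535 occupy positions 10–11 → average rank (10+11)/2 = 10.5.

4, 7, 10.5, 1.5, 1.5, 10.5, 4, 4, 8, 6, 9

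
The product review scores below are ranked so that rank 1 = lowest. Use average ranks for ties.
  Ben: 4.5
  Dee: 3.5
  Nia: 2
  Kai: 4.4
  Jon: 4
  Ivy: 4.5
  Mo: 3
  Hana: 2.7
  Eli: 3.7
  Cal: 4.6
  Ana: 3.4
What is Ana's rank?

4

Sorted (ascending): 2, 2.7, 3, 3.4, 3.5, 3.7, 4, 4.4, 4.5, 4.5, 4.6
The 2 values of 4.5 occupy positions 9–10 → average rank (9+10)/2 = 9.5.
Ana has value 3.4 → rank 4.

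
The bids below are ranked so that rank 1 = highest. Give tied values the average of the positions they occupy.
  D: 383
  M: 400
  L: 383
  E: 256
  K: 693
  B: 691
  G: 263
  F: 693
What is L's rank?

5.5

Sorted (descending): 693, 693, 691, 400, 383, 383, 263, 256
The 2 values of 693 occupy positions 1–2 → average rank (1+2)/2 = 1.5.
The 2 values of 383 occupy positions 5–6 → average rank (5+6)/2 = 5.5.
L has value 383 → rank 5.5.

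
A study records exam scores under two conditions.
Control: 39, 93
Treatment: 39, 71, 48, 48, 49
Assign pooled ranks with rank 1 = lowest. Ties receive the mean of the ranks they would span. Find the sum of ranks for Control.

Sorted (ascending): 39, 39, 48, 48, 49, 71, 93
The 2 values of 39 occupy positions 1–2 → average rank (1+2)/2 = 1.5.
The 2 values of 48 occupy positions 3–4 → average rank (3+4)/2 = 3.5.
Control values → pooled ranks: 39→1.5, 93→7
Rank sum = 1.5 + 7 = 8.5

8.5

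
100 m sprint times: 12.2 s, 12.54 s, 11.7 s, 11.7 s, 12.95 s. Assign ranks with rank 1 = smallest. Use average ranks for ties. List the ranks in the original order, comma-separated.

Sorted (ascending): 11.7, 11.7, 12.2, 12.54, 12.95
The 2 values of 11.7 occupy positions 1–2 → average rank (1+2)/2 = 1.5.

3, 4, 1.5, 1.5, 5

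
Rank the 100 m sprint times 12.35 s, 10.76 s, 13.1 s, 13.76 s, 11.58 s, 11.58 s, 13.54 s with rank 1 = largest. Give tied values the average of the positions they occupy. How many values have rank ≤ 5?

4

Sorted (descending): 13.76, 13.54, 13.1, 12.35, 11.58, 11.58, 10.76
The 2 values of 11.58 occupy positions 5–6 → average rank (5+6)/2 = 5.5.
Ranks ≤ 5: {1, 2, 3, 4} → 4 values.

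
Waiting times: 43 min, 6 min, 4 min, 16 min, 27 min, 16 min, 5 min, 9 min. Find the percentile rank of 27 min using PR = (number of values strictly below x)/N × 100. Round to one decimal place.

N = 8.
Strictly below 27: 6. Equal to 27: 1.
PR = 6/8 × 100 = 75.0

75.0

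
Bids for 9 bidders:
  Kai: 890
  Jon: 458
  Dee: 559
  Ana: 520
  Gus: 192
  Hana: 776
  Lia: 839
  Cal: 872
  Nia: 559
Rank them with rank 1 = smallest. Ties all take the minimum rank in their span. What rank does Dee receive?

4

Sorted (ascending): 192, 458, 520, 559, 559, 776, 839, 872, 890
The 2 values of 559 occupy positions 4–5 → each gets rank 4.
Dee has value 559 → rank 4.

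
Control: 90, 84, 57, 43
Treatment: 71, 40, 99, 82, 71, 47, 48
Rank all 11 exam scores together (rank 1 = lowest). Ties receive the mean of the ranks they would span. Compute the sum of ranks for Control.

26

Sorted (ascending): 40, 43, 47, 48, 57, 71, 71, 82, 84, 90, 99
The 2 values of 71 occupy positions 6–7 → average rank (6+7)/2 = 6.5.
Control values → pooled ranks: 90→10, 84→9, 57→5, 43→2
Rank sum = 10 + 9 + 5 + 2 = 26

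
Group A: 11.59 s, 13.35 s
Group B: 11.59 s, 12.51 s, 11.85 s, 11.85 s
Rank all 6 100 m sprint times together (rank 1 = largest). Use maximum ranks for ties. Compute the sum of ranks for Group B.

Sorted (descending): 13.35, 12.51, 11.85, 11.85, 11.59, 11.59
The 2 values of 11.85 occupy positions 3–4 → each gets rank 4.
The 2 values of 11.59 occupy positions 5–6 → each gets rank 6.
Group B values → pooled ranks: 11.59→6, 12.51→2, 11.85→4, 11.85→4
Rank sum = 6 + 2 + 4 + 4 = 16

16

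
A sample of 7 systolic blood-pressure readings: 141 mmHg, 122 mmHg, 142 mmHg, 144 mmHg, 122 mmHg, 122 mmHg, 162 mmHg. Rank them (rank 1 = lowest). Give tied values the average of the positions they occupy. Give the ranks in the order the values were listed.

Sorted (ascending): 122, 122, 122, 141, 142, 144, 162
The 3 values of 122 occupy positions 1–3 → average rank 2.

4, 2, 5, 6, 2, 2, 7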